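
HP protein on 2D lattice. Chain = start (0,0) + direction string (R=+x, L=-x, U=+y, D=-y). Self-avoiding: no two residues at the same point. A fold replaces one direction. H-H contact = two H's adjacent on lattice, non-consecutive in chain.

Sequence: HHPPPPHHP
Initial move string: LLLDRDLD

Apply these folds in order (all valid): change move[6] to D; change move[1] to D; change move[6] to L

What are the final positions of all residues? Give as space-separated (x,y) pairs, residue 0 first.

Initial moves: LLLDRDLD
Fold: move[6]->D => LLLDRDDD (positions: [(0, 0), (-1, 0), (-2, 0), (-3, 0), (-3, -1), (-2, -1), (-2, -2), (-2, -3), (-2, -4)])
Fold: move[1]->D => LDLDRDDD (positions: [(0, 0), (-1, 0), (-1, -1), (-2, -1), (-2, -2), (-1, -2), (-1, -3), (-1, -4), (-1, -5)])
Fold: move[6]->L => LDLDRDLD (positions: [(0, 0), (-1, 0), (-1, -1), (-2, -1), (-2, -2), (-1, -2), (-1, -3), (-2, -3), (-2, -4)])

Answer: (0,0) (-1,0) (-1,-1) (-2,-1) (-2,-2) (-1,-2) (-1,-3) (-2,-3) (-2,-4)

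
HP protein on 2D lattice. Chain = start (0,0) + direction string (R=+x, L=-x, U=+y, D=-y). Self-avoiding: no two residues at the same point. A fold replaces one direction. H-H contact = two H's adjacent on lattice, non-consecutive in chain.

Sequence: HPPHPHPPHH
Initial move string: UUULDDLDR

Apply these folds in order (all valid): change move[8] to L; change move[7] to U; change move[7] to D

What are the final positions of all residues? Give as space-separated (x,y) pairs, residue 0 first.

Initial moves: UUULDDLDR
Fold: move[8]->L => UUULDDLDL (positions: [(0, 0), (0, 1), (0, 2), (0, 3), (-1, 3), (-1, 2), (-1, 1), (-2, 1), (-2, 0), (-3, 0)])
Fold: move[7]->U => UUULDDLUL (positions: [(0, 0), (0, 1), (0, 2), (0, 3), (-1, 3), (-1, 2), (-1, 1), (-2, 1), (-2, 2), (-3, 2)])
Fold: move[7]->D => UUULDDLDL (positions: [(0, 0), (0, 1), (0, 2), (0, 3), (-1, 3), (-1, 2), (-1, 1), (-2, 1), (-2, 0), (-3, 0)])

Answer: (0,0) (0,1) (0,2) (0,3) (-1,3) (-1,2) (-1,1) (-2,1) (-2,0) (-3,0)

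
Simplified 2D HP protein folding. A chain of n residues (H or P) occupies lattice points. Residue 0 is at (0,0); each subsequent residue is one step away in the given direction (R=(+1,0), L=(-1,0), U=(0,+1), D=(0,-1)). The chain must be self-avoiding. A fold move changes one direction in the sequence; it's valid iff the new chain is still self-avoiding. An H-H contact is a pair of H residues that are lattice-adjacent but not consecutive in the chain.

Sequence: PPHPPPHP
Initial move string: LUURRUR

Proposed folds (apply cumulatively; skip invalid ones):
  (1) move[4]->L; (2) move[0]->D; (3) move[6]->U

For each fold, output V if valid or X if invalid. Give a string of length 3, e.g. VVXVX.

Answer: XXV

Derivation:
Initial: LUURRUR -> [(0, 0), (-1, 0), (-1, 1), (-1, 2), (0, 2), (1, 2), (1, 3), (2, 3)]
Fold 1: move[4]->L => LUURLUR INVALID (collision), skipped
Fold 2: move[0]->D => DUURRUR INVALID (collision), skipped
Fold 3: move[6]->U => LUURRUU VALID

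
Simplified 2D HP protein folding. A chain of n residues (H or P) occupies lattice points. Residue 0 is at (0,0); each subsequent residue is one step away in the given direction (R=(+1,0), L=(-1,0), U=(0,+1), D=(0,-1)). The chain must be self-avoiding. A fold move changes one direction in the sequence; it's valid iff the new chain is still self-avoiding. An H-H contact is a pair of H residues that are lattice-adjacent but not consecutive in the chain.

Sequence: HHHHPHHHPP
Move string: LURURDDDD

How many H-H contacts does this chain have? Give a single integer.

Positions: [(0, 0), (-1, 0), (-1, 1), (0, 1), (0, 2), (1, 2), (1, 1), (1, 0), (1, -1), (1, -2)]
H-H contact: residue 0 @(0,0) - residue 7 @(1, 0)
H-H contact: residue 0 @(0,0) - residue 3 @(0, 1)
H-H contact: residue 3 @(0,1) - residue 6 @(1, 1)

Answer: 3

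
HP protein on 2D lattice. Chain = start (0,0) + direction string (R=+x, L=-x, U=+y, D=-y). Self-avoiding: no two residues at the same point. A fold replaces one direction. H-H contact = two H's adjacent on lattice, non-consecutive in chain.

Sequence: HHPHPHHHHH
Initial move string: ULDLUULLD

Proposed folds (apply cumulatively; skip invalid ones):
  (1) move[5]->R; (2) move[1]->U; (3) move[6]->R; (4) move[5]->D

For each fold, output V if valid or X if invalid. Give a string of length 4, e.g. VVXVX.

Answer: XXXX

Derivation:
Initial: ULDLUULLD -> [(0, 0), (0, 1), (-1, 1), (-1, 0), (-2, 0), (-2, 1), (-2, 2), (-3, 2), (-4, 2), (-4, 1)]
Fold 1: move[5]->R => ULDLURLLD INVALID (collision), skipped
Fold 2: move[1]->U => UUDLUULLD INVALID (collision), skipped
Fold 3: move[6]->R => ULDLUURLD INVALID (collision), skipped
Fold 4: move[5]->D => ULDLUDLLD INVALID (collision), skipped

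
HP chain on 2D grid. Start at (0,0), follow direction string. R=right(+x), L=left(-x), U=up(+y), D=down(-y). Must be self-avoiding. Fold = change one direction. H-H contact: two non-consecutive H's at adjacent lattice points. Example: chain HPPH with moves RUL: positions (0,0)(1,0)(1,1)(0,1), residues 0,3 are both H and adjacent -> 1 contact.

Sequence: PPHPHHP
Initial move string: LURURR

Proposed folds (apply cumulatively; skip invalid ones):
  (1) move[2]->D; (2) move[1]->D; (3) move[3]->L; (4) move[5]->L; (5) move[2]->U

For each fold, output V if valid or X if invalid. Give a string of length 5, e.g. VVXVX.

Answer: XXXXV

Derivation:
Initial: LURURR -> [(0, 0), (-1, 0), (-1, 1), (0, 1), (0, 2), (1, 2), (2, 2)]
Fold 1: move[2]->D => LUDURR INVALID (collision), skipped
Fold 2: move[1]->D => LDRURR INVALID (collision), skipped
Fold 3: move[3]->L => LURLRR INVALID (collision), skipped
Fold 4: move[5]->L => LURURL INVALID (collision), skipped
Fold 5: move[2]->U => LUUURR VALID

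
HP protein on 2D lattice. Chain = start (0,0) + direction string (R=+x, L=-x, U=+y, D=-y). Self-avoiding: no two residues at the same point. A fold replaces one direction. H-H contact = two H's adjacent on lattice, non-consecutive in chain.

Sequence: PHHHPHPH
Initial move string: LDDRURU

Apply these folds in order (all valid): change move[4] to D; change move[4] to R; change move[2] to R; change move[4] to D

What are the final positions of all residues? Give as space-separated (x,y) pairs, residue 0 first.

Answer: (0,0) (-1,0) (-1,-1) (0,-1) (1,-1) (1,-2) (2,-2) (2,-1)

Derivation:
Initial moves: LDDRURU
Fold: move[4]->D => LDDRDRU (positions: [(0, 0), (-1, 0), (-1, -1), (-1, -2), (0, -2), (0, -3), (1, -3), (1, -2)])
Fold: move[4]->R => LDDRRRU (positions: [(0, 0), (-1, 0), (-1, -1), (-1, -2), (0, -2), (1, -2), (2, -2), (2, -1)])
Fold: move[2]->R => LDRRRRU (positions: [(0, 0), (-1, 0), (-1, -1), (0, -1), (1, -1), (2, -1), (3, -1), (3, 0)])
Fold: move[4]->D => LDRRDRU (positions: [(0, 0), (-1, 0), (-1, -1), (0, -1), (1, -1), (1, -2), (2, -2), (2, -1)])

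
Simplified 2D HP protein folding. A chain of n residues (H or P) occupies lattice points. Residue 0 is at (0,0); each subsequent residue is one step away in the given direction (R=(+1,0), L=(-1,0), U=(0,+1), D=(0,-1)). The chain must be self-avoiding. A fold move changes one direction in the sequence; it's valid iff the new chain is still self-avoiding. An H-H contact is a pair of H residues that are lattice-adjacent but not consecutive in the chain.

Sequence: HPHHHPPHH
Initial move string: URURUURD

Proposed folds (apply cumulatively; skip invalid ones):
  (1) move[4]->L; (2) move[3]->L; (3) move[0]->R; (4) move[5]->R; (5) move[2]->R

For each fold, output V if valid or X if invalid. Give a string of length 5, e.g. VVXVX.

Initial: URURUURD -> [(0, 0), (0, 1), (1, 1), (1, 2), (2, 2), (2, 3), (2, 4), (3, 4), (3, 3)]
Fold 1: move[4]->L => URURLURD INVALID (collision), skipped
Fold 2: move[3]->L => URULUURD VALID
Fold 3: move[0]->R => RRULUURD VALID
Fold 4: move[5]->R => RRULURRD VALID
Fold 5: move[2]->R => RRRLURRD INVALID (collision), skipped

Answer: XVVVX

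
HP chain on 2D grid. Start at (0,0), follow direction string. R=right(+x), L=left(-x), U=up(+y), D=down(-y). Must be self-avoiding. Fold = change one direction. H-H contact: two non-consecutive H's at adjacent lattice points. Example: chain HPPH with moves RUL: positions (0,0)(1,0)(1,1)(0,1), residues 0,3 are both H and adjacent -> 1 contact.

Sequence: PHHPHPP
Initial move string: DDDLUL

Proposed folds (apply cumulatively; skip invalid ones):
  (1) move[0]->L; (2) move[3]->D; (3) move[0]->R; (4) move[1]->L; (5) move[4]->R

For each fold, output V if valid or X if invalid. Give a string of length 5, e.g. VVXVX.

Answer: VXVXX

Derivation:
Initial: DDDLUL -> [(0, 0), (0, -1), (0, -2), (0, -3), (-1, -3), (-1, -2), (-2, -2)]
Fold 1: move[0]->L => LDDLUL VALID
Fold 2: move[3]->D => LDDDUL INVALID (collision), skipped
Fold 3: move[0]->R => RDDLUL VALID
Fold 4: move[1]->L => RLDLUL INVALID (collision), skipped
Fold 5: move[4]->R => RDDLRL INVALID (collision), skipped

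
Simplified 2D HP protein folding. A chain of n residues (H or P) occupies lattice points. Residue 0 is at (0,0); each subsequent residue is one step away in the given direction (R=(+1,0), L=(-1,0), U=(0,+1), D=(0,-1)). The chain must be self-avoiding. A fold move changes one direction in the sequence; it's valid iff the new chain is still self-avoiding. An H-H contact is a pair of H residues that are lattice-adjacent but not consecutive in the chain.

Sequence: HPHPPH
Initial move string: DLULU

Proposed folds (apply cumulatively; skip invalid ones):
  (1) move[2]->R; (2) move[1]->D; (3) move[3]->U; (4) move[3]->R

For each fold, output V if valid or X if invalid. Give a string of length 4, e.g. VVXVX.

Initial: DLULU -> [(0, 0), (0, -1), (-1, -1), (-1, 0), (-2, 0), (-2, 1)]
Fold 1: move[2]->R => DLRLU INVALID (collision), skipped
Fold 2: move[1]->D => DDULU INVALID (collision), skipped
Fold 3: move[3]->U => DLUUU VALID
Fold 4: move[3]->R => DLURU INVALID (collision), skipped

Answer: XXVX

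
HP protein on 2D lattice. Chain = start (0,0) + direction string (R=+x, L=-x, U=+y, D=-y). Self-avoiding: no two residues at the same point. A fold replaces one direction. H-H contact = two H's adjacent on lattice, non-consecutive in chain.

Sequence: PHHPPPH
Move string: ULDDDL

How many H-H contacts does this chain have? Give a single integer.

Answer: 0

Derivation:
Positions: [(0, 0), (0, 1), (-1, 1), (-1, 0), (-1, -1), (-1, -2), (-2, -2)]
No H-H contacts found.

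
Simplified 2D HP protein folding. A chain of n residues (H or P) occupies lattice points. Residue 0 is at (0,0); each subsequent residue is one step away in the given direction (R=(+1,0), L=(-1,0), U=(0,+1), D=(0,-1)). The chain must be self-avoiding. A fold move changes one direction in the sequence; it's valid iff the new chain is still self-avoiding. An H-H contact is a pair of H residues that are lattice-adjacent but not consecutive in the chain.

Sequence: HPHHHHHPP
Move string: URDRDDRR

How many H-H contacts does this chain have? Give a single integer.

Answer: 1

Derivation:
Positions: [(0, 0), (0, 1), (1, 1), (1, 0), (2, 0), (2, -1), (2, -2), (3, -2), (4, -2)]
H-H contact: residue 0 @(0,0) - residue 3 @(1, 0)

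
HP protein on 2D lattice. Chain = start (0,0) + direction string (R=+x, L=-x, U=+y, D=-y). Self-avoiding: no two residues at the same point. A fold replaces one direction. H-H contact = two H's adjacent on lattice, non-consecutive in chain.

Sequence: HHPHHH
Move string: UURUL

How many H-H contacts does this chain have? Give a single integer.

Positions: [(0, 0), (0, 1), (0, 2), (1, 2), (1, 3), (0, 3)]
No H-H contacts found.

Answer: 0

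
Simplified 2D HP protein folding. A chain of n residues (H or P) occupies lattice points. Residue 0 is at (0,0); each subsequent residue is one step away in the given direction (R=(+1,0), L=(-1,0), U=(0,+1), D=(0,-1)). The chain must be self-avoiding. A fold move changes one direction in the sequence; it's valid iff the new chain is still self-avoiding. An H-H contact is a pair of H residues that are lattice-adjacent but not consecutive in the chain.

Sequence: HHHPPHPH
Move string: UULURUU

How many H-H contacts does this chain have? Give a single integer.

Answer: 1

Derivation:
Positions: [(0, 0), (0, 1), (0, 2), (-1, 2), (-1, 3), (0, 3), (0, 4), (0, 5)]
H-H contact: residue 2 @(0,2) - residue 5 @(0, 3)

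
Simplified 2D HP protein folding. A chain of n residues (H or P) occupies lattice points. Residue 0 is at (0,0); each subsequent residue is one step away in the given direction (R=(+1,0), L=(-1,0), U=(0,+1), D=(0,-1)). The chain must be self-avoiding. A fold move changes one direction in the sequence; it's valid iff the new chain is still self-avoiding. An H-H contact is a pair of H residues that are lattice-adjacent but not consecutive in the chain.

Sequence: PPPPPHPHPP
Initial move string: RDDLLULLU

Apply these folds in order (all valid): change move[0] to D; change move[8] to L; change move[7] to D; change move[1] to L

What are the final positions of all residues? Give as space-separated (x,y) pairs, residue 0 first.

Initial moves: RDDLLULLU
Fold: move[0]->D => DDDLLULLU (positions: [(0, 0), (0, -1), (0, -2), (0, -3), (-1, -3), (-2, -3), (-2, -2), (-3, -2), (-4, -2), (-4, -1)])
Fold: move[8]->L => DDDLLULLL (positions: [(0, 0), (0, -1), (0, -2), (0, -3), (-1, -3), (-2, -3), (-2, -2), (-3, -2), (-4, -2), (-5, -2)])
Fold: move[7]->D => DDDLLULDL (positions: [(0, 0), (0, -1), (0, -2), (0, -3), (-1, -3), (-2, -3), (-2, -2), (-3, -2), (-3, -3), (-4, -3)])
Fold: move[1]->L => DLDLLULDL (positions: [(0, 0), (0, -1), (-1, -1), (-1, -2), (-2, -2), (-3, -2), (-3, -1), (-4, -1), (-4, -2), (-5, -2)])

Answer: (0,0) (0,-1) (-1,-1) (-1,-2) (-2,-2) (-3,-2) (-3,-1) (-4,-1) (-4,-2) (-5,-2)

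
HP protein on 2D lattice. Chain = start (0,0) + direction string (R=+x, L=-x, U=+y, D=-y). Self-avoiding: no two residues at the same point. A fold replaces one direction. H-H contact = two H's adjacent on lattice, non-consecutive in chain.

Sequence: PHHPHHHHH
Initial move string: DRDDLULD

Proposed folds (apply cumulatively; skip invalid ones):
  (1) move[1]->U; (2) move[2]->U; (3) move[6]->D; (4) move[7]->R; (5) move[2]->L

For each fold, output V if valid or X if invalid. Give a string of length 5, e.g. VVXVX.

Answer: XXXXX

Derivation:
Initial: DRDDLULD -> [(0, 0), (0, -1), (1, -1), (1, -2), (1, -3), (0, -3), (0, -2), (-1, -2), (-1, -3)]
Fold 1: move[1]->U => DUDDLULD INVALID (collision), skipped
Fold 2: move[2]->U => DRUDLULD INVALID (collision), skipped
Fold 3: move[6]->D => DRDDLUDD INVALID (collision), skipped
Fold 4: move[7]->R => DRDDLULR INVALID (collision), skipped
Fold 5: move[2]->L => DRLDLULD INVALID (collision), skipped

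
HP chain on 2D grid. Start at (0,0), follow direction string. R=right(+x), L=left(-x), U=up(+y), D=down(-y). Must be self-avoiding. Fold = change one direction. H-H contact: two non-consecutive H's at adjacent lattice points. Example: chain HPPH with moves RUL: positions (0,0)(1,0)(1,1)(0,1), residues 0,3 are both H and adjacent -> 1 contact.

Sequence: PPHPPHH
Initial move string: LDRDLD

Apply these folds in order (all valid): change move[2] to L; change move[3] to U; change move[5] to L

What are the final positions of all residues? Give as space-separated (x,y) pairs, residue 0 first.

Initial moves: LDRDLD
Fold: move[2]->L => LDLDLD (positions: [(0, 0), (-1, 0), (-1, -1), (-2, -1), (-2, -2), (-3, -2), (-3, -3)])
Fold: move[3]->U => LDLULD (positions: [(0, 0), (-1, 0), (-1, -1), (-2, -1), (-2, 0), (-3, 0), (-3, -1)])
Fold: move[5]->L => LDLULL (positions: [(0, 0), (-1, 0), (-1, -1), (-2, -1), (-2, 0), (-3, 0), (-4, 0)])

Answer: (0,0) (-1,0) (-1,-1) (-2,-1) (-2,0) (-3,0) (-4,0)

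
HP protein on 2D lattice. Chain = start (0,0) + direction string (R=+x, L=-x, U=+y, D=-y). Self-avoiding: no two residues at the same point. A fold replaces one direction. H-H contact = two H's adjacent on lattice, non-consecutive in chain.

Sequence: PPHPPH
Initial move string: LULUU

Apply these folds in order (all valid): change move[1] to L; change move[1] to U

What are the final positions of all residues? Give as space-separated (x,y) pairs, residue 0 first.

Answer: (0,0) (-1,0) (-1,1) (-2,1) (-2,2) (-2,3)

Derivation:
Initial moves: LULUU
Fold: move[1]->L => LLLUU (positions: [(0, 0), (-1, 0), (-2, 0), (-3, 0), (-3, 1), (-3, 2)])
Fold: move[1]->U => LULUU (positions: [(0, 0), (-1, 0), (-1, 1), (-2, 1), (-2, 2), (-2, 3)])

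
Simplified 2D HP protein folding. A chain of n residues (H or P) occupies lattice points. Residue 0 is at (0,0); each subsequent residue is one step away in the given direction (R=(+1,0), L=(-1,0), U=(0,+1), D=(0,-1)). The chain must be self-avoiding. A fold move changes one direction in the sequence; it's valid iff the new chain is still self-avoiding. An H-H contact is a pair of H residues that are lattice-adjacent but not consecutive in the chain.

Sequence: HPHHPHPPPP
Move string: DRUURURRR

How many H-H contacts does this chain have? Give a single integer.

Answer: 1

Derivation:
Positions: [(0, 0), (0, -1), (1, -1), (1, 0), (1, 1), (2, 1), (2, 2), (3, 2), (4, 2), (5, 2)]
H-H contact: residue 0 @(0,0) - residue 3 @(1, 0)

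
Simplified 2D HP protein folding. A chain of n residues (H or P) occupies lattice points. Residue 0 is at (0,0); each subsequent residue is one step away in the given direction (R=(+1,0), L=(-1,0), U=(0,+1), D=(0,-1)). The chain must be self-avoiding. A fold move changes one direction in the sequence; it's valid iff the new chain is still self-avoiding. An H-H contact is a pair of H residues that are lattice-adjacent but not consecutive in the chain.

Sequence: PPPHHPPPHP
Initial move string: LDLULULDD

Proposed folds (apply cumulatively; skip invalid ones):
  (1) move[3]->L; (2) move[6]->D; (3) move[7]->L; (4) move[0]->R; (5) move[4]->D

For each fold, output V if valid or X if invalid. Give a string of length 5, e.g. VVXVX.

Initial: LDLULULDD -> [(0, 0), (-1, 0), (-1, -1), (-2, -1), (-2, 0), (-3, 0), (-3, 1), (-4, 1), (-4, 0), (-4, -1)]
Fold 1: move[3]->L => LDLLLULDD VALID
Fold 2: move[6]->D => LDLLLUDDD INVALID (collision), skipped
Fold 3: move[7]->L => LDLLLULLD VALID
Fold 4: move[0]->R => RDLLLULLD VALID
Fold 5: move[4]->D => RDLLDULLD INVALID (collision), skipped

Answer: VXVVX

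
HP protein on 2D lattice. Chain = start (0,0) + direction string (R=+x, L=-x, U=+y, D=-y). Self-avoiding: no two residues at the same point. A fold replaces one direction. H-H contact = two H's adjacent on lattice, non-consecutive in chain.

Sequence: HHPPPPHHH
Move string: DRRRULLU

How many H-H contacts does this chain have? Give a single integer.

Answer: 1

Derivation:
Positions: [(0, 0), (0, -1), (1, -1), (2, -1), (3, -1), (3, 0), (2, 0), (1, 0), (1, 1)]
H-H contact: residue 0 @(0,0) - residue 7 @(1, 0)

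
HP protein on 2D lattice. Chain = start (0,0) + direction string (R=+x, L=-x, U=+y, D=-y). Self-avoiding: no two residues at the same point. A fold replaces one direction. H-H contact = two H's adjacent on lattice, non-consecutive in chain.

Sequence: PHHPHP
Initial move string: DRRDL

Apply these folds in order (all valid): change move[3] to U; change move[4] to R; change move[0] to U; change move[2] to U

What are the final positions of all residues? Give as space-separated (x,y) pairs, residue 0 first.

Initial moves: DRRDL
Fold: move[3]->U => DRRUL (positions: [(0, 0), (0, -1), (1, -1), (2, -1), (2, 0), (1, 0)])
Fold: move[4]->R => DRRUR (positions: [(0, 0), (0, -1), (1, -1), (2, -1), (2, 0), (3, 0)])
Fold: move[0]->U => URRUR (positions: [(0, 0), (0, 1), (1, 1), (2, 1), (2, 2), (3, 2)])
Fold: move[2]->U => URUUR (positions: [(0, 0), (0, 1), (1, 1), (1, 2), (1, 3), (2, 3)])

Answer: (0,0) (0,1) (1,1) (1,2) (1,3) (2,3)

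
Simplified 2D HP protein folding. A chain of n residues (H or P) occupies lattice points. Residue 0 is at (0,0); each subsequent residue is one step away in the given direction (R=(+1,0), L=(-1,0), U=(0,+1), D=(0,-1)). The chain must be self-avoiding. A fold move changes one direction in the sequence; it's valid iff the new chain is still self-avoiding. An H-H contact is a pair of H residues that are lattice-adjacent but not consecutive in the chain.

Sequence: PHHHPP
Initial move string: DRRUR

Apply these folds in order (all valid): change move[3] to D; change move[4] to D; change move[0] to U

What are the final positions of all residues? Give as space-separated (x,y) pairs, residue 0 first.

Answer: (0,0) (0,1) (1,1) (2,1) (2,0) (2,-1)

Derivation:
Initial moves: DRRUR
Fold: move[3]->D => DRRDR (positions: [(0, 0), (0, -1), (1, -1), (2, -1), (2, -2), (3, -2)])
Fold: move[4]->D => DRRDD (positions: [(0, 0), (0, -1), (1, -1), (2, -1), (2, -2), (2, -3)])
Fold: move[0]->U => URRDD (positions: [(0, 0), (0, 1), (1, 1), (2, 1), (2, 0), (2, -1)])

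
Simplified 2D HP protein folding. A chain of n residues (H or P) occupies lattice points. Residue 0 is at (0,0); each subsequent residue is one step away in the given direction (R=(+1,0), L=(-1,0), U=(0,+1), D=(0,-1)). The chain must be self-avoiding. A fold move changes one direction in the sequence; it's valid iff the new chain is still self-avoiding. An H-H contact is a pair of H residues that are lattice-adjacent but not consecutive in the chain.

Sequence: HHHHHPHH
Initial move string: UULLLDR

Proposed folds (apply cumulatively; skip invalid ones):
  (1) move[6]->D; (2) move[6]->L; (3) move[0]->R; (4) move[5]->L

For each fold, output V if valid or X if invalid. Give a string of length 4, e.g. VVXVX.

Initial: UULLLDR -> [(0, 0), (0, 1), (0, 2), (-1, 2), (-2, 2), (-3, 2), (-3, 1), (-2, 1)]
Fold 1: move[6]->D => UULLLDD VALID
Fold 2: move[6]->L => UULLLDL VALID
Fold 3: move[0]->R => RULLLDL VALID
Fold 4: move[5]->L => RULLLLL VALID

Answer: VVVV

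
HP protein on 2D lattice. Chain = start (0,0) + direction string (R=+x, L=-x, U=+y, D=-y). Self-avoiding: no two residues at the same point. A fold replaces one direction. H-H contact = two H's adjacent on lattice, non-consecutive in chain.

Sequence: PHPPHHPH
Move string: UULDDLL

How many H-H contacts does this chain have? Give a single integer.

Answer: 1

Derivation:
Positions: [(0, 0), (0, 1), (0, 2), (-1, 2), (-1, 1), (-1, 0), (-2, 0), (-3, 0)]
H-H contact: residue 1 @(0,1) - residue 4 @(-1, 1)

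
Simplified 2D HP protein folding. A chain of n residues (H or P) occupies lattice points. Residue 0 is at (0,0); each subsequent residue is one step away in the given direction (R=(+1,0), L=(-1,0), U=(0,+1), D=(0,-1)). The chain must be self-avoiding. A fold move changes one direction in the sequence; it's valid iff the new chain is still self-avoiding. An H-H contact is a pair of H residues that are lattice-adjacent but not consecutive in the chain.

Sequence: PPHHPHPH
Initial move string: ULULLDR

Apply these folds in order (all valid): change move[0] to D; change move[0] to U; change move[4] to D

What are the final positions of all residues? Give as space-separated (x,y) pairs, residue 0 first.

Initial moves: ULULLDR
Fold: move[0]->D => DLULLDR (positions: [(0, 0), (0, -1), (-1, -1), (-1, 0), (-2, 0), (-3, 0), (-3, -1), (-2, -1)])
Fold: move[0]->U => ULULLDR (positions: [(0, 0), (0, 1), (-1, 1), (-1, 2), (-2, 2), (-3, 2), (-3, 1), (-2, 1)])
Fold: move[4]->D => ULULDDR (positions: [(0, 0), (0, 1), (-1, 1), (-1, 2), (-2, 2), (-2, 1), (-2, 0), (-1, 0)])

Answer: (0,0) (0,1) (-1,1) (-1,2) (-2,2) (-2,1) (-2,0) (-1,0)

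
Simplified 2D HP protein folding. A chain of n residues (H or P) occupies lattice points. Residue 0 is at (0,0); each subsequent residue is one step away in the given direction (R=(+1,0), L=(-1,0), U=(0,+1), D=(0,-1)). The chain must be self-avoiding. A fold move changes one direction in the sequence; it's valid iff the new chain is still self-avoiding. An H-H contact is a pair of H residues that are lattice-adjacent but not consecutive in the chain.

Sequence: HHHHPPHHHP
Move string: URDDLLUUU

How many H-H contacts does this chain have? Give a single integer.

Positions: [(0, 0), (0, 1), (1, 1), (1, 0), (1, -1), (0, -1), (-1, -1), (-1, 0), (-1, 1), (-1, 2)]
H-H contact: residue 0 @(0,0) - residue 3 @(1, 0)
H-H contact: residue 0 @(0,0) - residue 7 @(-1, 0)
H-H contact: residue 1 @(0,1) - residue 8 @(-1, 1)

Answer: 3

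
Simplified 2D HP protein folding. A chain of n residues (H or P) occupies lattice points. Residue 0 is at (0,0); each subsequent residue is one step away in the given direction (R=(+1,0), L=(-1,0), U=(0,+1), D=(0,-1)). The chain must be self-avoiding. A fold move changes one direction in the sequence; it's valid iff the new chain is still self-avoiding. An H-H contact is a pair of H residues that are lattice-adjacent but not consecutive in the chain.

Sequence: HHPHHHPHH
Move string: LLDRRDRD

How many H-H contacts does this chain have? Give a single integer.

Answer: 2

Derivation:
Positions: [(0, 0), (-1, 0), (-2, 0), (-2, -1), (-1, -1), (0, -1), (0, -2), (1, -2), (1, -3)]
H-H contact: residue 0 @(0,0) - residue 5 @(0, -1)
H-H contact: residue 1 @(-1,0) - residue 4 @(-1, -1)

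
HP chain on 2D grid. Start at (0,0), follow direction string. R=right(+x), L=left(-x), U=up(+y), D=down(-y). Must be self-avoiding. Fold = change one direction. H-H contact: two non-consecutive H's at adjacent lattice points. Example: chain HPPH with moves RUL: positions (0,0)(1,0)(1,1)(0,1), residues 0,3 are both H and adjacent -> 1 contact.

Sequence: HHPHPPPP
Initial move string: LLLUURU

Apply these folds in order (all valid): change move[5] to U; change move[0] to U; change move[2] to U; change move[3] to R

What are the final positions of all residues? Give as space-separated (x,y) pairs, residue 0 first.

Initial moves: LLLUURU
Fold: move[5]->U => LLLUUUU (positions: [(0, 0), (-1, 0), (-2, 0), (-3, 0), (-3, 1), (-3, 2), (-3, 3), (-3, 4)])
Fold: move[0]->U => ULLUUUU (positions: [(0, 0), (0, 1), (-1, 1), (-2, 1), (-2, 2), (-2, 3), (-2, 4), (-2, 5)])
Fold: move[2]->U => ULUUUUU (positions: [(0, 0), (0, 1), (-1, 1), (-1, 2), (-1, 3), (-1, 4), (-1, 5), (-1, 6)])
Fold: move[3]->R => ULURUUU (positions: [(0, 0), (0, 1), (-1, 1), (-1, 2), (0, 2), (0, 3), (0, 4), (0, 5)])

Answer: (0,0) (0,1) (-1,1) (-1,2) (0,2) (0,3) (0,4) (0,5)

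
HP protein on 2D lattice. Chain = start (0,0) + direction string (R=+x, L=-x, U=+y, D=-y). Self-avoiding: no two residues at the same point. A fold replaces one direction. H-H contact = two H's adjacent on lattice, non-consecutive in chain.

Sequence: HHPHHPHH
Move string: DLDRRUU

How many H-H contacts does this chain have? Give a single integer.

Positions: [(0, 0), (0, -1), (-1, -1), (-1, -2), (0, -2), (1, -2), (1, -1), (1, 0)]
H-H contact: residue 0 @(0,0) - residue 7 @(1, 0)
H-H contact: residue 1 @(0,-1) - residue 6 @(1, -1)
H-H contact: residue 1 @(0,-1) - residue 4 @(0, -2)

Answer: 3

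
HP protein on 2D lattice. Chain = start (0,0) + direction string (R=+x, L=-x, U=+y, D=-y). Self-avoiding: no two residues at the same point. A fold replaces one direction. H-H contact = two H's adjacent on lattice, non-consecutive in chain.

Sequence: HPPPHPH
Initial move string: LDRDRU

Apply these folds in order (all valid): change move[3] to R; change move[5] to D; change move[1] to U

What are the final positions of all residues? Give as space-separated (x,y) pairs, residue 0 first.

Initial moves: LDRDRU
Fold: move[3]->R => LDRRRU (positions: [(0, 0), (-1, 0), (-1, -1), (0, -1), (1, -1), (2, -1), (2, 0)])
Fold: move[5]->D => LDRRRD (positions: [(0, 0), (-1, 0), (-1, -1), (0, -1), (1, -1), (2, -1), (2, -2)])
Fold: move[1]->U => LURRRD (positions: [(0, 0), (-1, 0), (-1, 1), (0, 1), (1, 1), (2, 1), (2, 0)])

Answer: (0,0) (-1,0) (-1,1) (0,1) (1,1) (2,1) (2,0)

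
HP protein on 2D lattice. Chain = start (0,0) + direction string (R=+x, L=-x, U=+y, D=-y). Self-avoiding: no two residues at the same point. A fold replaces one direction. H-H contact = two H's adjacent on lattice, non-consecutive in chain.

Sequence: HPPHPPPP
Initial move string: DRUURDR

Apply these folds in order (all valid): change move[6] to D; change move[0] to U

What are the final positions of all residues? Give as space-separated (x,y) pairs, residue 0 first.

Answer: (0,0) (0,1) (1,1) (1,2) (1,3) (2,3) (2,2) (2,1)

Derivation:
Initial moves: DRUURDR
Fold: move[6]->D => DRUURDD (positions: [(0, 0), (0, -1), (1, -1), (1, 0), (1, 1), (2, 1), (2, 0), (2, -1)])
Fold: move[0]->U => URUURDD (positions: [(0, 0), (0, 1), (1, 1), (1, 2), (1, 3), (2, 3), (2, 2), (2, 1)])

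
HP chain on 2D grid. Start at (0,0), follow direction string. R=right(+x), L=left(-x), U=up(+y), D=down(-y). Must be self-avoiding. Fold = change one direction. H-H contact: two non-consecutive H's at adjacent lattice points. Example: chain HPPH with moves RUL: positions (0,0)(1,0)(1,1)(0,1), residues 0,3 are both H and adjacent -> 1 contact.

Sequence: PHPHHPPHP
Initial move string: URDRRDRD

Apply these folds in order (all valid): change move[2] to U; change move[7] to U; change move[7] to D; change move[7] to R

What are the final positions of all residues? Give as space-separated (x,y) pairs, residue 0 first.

Initial moves: URDRRDRD
Fold: move[2]->U => URURRDRD (positions: [(0, 0), (0, 1), (1, 1), (1, 2), (2, 2), (3, 2), (3, 1), (4, 1), (4, 0)])
Fold: move[7]->U => URURRDRU (positions: [(0, 0), (0, 1), (1, 1), (1, 2), (2, 2), (3, 2), (3, 1), (4, 1), (4, 2)])
Fold: move[7]->D => URURRDRD (positions: [(0, 0), (0, 1), (1, 1), (1, 2), (2, 2), (3, 2), (3, 1), (4, 1), (4, 0)])
Fold: move[7]->R => URURRDRR (positions: [(0, 0), (0, 1), (1, 1), (1, 2), (2, 2), (3, 2), (3, 1), (4, 1), (5, 1)])

Answer: (0,0) (0,1) (1,1) (1,2) (2,2) (3,2) (3,1) (4,1) (5,1)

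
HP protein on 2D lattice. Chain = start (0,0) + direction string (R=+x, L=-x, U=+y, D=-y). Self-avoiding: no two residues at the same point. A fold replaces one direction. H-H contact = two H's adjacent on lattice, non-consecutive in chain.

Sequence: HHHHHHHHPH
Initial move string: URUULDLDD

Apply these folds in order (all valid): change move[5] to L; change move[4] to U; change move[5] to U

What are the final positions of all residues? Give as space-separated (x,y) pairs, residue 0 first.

Answer: (0,0) (0,1) (1,1) (1,2) (1,3) (1,4) (1,5) (0,5) (0,4) (0,3)

Derivation:
Initial moves: URUULDLDD
Fold: move[5]->L => URUULLLDD (positions: [(0, 0), (0, 1), (1, 1), (1, 2), (1, 3), (0, 3), (-1, 3), (-2, 3), (-2, 2), (-2, 1)])
Fold: move[4]->U => URUUULLDD (positions: [(0, 0), (0, 1), (1, 1), (1, 2), (1, 3), (1, 4), (0, 4), (-1, 4), (-1, 3), (-1, 2)])
Fold: move[5]->U => URUUUULDD (positions: [(0, 0), (0, 1), (1, 1), (1, 2), (1, 3), (1, 4), (1, 5), (0, 5), (0, 4), (0, 3)])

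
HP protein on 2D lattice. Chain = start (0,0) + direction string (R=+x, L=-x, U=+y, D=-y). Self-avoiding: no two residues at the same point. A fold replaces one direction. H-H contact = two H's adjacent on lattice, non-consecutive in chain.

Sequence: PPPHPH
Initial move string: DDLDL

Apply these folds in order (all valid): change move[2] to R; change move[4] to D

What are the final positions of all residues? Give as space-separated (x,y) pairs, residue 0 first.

Initial moves: DDLDL
Fold: move[2]->R => DDRDL (positions: [(0, 0), (0, -1), (0, -2), (1, -2), (1, -3), (0, -3)])
Fold: move[4]->D => DDRDD (positions: [(0, 0), (0, -1), (0, -2), (1, -2), (1, -3), (1, -4)])

Answer: (0,0) (0,-1) (0,-2) (1,-2) (1,-3) (1,-4)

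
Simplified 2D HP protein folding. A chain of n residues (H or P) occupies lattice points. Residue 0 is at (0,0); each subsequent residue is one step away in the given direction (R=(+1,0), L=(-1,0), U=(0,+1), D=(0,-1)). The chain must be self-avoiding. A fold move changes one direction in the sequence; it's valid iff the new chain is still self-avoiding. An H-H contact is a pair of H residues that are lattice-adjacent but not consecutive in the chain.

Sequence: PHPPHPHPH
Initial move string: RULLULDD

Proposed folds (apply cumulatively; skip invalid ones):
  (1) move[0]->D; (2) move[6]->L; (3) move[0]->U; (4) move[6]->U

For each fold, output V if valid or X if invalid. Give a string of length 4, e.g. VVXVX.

Initial: RULLULDD -> [(0, 0), (1, 0), (1, 1), (0, 1), (-1, 1), (-1, 2), (-2, 2), (-2, 1), (-2, 0)]
Fold 1: move[0]->D => DULLULDD INVALID (collision), skipped
Fold 2: move[6]->L => RULLULLD VALID
Fold 3: move[0]->U => UULLULLD VALID
Fold 4: move[6]->U => UULLULUD INVALID (collision), skipped

Answer: XVVX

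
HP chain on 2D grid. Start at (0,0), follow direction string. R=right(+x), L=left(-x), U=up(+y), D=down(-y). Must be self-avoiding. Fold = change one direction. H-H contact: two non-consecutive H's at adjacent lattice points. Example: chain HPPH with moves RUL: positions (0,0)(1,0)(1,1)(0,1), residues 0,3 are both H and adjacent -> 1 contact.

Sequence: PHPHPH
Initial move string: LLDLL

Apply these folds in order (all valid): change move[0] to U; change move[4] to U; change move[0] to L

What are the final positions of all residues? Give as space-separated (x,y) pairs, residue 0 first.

Answer: (0,0) (-1,0) (-2,0) (-2,-1) (-3,-1) (-3,0)

Derivation:
Initial moves: LLDLL
Fold: move[0]->U => ULDLL (positions: [(0, 0), (0, 1), (-1, 1), (-1, 0), (-2, 0), (-3, 0)])
Fold: move[4]->U => ULDLU (positions: [(0, 0), (0, 1), (-1, 1), (-1, 0), (-2, 0), (-2, 1)])
Fold: move[0]->L => LLDLU (positions: [(0, 0), (-1, 0), (-2, 0), (-2, -1), (-3, -1), (-3, 0)])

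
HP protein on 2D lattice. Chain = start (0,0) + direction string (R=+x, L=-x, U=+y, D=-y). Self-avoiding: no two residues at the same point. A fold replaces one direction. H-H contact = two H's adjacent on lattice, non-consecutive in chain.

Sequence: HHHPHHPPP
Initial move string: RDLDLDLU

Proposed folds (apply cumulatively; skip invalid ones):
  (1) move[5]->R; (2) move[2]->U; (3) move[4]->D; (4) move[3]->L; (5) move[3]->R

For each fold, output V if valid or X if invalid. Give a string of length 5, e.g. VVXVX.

Answer: XXVVX

Derivation:
Initial: RDLDLDLU -> [(0, 0), (1, 0), (1, -1), (0, -1), (0, -2), (-1, -2), (-1, -3), (-2, -3), (-2, -2)]
Fold 1: move[5]->R => RDLDLRLU INVALID (collision), skipped
Fold 2: move[2]->U => RDUDLDLU INVALID (collision), skipped
Fold 3: move[4]->D => RDLDDDLU VALID
Fold 4: move[3]->L => RDLLDDLU VALID
Fold 5: move[3]->R => RDLRDDLU INVALID (collision), skipped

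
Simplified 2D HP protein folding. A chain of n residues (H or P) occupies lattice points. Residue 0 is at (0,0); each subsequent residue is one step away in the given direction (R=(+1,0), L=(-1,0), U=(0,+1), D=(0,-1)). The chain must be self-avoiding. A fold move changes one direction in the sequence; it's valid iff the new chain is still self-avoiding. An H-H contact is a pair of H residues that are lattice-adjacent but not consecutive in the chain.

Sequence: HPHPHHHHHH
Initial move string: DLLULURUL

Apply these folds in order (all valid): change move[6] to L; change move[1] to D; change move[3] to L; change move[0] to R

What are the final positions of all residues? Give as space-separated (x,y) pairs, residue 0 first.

Initial moves: DLLULURUL
Fold: move[6]->L => DLLULULUL (positions: [(0, 0), (0, -1), (-1, -1), (-2, -1), (-2, 0), (-3, 0), (-3, 1), (-4, 1), (-4, 2), (-5, 2)])
Fold: move[1]->D => DDLULULUL (positions: [(0, 0), (0, -1), (0, -2), (-1, -2), (-1, -1), (-2, -1), (-2, 0), (-3, 0), (-3, 1), (-4, 1)])
Fold: move[3]->L => DDLLLULUL (positions: [(0, 0), (0, -1), (0, -2), (-1, -2), (-2, -2), (-3, -2), (-3, -1), (-4, -1), (-4, 0), (-5, 0)])
Fold: move[0]->R => RDLLLULUL (positions: [(0, 0), (1, 0), (1, -1), (0, -1), (-1, -1), (-2, -1), (-2, 0), (-3, 0), (-3, 1), (-4, 1)])

Answer: (0,0) (1,0) (1,-1) (0,-1) (-1,-1) (-2,-1) (-2,0) (-3,0) (-3,1) (-4,1)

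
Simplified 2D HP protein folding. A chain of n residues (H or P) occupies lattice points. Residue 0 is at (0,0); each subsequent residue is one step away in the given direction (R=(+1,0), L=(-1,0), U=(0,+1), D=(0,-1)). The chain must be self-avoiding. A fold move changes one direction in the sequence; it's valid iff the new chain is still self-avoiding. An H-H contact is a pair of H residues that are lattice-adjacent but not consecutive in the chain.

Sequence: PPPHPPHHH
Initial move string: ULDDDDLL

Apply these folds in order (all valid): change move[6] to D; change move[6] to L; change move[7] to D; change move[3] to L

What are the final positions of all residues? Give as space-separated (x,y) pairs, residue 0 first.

Answer: (0,0) (0,1) (-1,1) (-1,0) (-2,0) (-2,-1) (-2,-2) (-3,-2) (-3,-3)

Derivation:
Initial moves: ULDDDDLL
Fold: move[6]->D => ULDDDDDL (positions: [(0, 0), (0, 1), (-1, 1), (-1, 0), (-1, -1), (-1, -2), (-1, -3), (-1, -4), (-2, -4)])
Fold: move[6]->L => ULDDDDLL (positions: [(0, 0), (0, 1), (-1, 1), (-1, 0), (-1, -1), (-1, -2), (-1, -3), (-2, -3), (-3, -3)])
Fold: move[7]->D => ULDDDDLD (positions: [(0, 0), (0, 1), (-1, 1), (-1, 0), (-1, -1), (-1, -2), (-1, -3), (-2, -3), (-2, -4)])
Fold: move[3]->L => ULDLDDLD (positions: [(0, 0), (0, 1), (-1, 1), (-1, 0), (-2, 0), (-2, -1), (-2, -2), (-3, -2), (-3, -3)])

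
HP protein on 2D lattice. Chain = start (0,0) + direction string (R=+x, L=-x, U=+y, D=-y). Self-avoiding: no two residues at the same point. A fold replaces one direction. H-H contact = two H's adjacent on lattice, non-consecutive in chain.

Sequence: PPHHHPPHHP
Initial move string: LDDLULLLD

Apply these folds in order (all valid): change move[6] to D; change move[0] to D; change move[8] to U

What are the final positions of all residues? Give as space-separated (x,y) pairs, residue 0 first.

Answer: (0,0) (0,-1) (0,-2) (0,-3) (-1,-3) (-1,-2) (-2,-2) (-2,-3) (-3,-3) (-3,-2)

Derivation:
Initial moves: LDDLULLLD
Fold: move[6]->D => LDDLULDLD (positions: [(0, 0), (-1, 0), (-1, -1), (-1, -2), (-2, -2), (-2, -1), (-3, -1), (-3, -2), (-4, -2), (-4, -3)])
Fold: move[0]->D => DDDLULDLD (positions: [(0, 0), (0, -1), (0, -2), (0, -3), (-1, -3), (-1, -2), (-2, -2), (-2, -3), (-3, -3), (-3, -4)])
Fold: move[8]->U => DDDLULDLU (positions: [(0, 0), (0, -1), (0, -2), (0, -3), (-1, -3), (-1, -2), (-2, -2), (-2, -3), (-3, -3), (-3, -2)])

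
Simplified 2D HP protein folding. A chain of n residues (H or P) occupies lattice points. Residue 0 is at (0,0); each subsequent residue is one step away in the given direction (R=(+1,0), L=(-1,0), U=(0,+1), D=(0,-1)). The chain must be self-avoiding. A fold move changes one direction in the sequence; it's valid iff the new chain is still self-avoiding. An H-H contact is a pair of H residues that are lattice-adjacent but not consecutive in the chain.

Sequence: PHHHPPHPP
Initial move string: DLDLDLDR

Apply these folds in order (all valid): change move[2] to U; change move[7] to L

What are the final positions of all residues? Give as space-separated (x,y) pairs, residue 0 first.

Answer: (0,0) (0,-1) (-1,-1) (-1,0) (-2,0) (-2,-1) (-3,-1) (-3,-2) (-4,-2)

Derivation:
Initial moves: DLDLDLDR
Fold: move[2]->U => DLULDLDR (positions: [(0, 0), (0, -1), (-1, -1), (-1, 0), (-2, 0), (-2, -1), (-3, -1), (-3, -2), (-2, -2)])
Fold: move[7]->L => DLULDLDL (positions: [(0, 0), (0, -1), (-1, -1), (-1, 0), (-2, 0), (-2, -1), (-3, -1), (-3, -2), (-4, -2)])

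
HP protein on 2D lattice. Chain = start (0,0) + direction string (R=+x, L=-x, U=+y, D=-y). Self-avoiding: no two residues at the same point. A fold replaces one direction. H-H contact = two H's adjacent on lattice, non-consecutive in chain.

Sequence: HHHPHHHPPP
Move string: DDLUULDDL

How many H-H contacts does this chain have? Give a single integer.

Answer: 2

Derivation:
Positions: [(0, 0), (0, -1), (0, -2), (-1, -2), (-1, -1), (-1, 0), (-2, 0), (-2, -1), (-2, -2), (-3, -2)]
H-H contact: residue 0 @(0,0) - residue 5 @(-1, 0)
H-H contact: residue 1 @(0,-1) - residue 4 @(-1, -1)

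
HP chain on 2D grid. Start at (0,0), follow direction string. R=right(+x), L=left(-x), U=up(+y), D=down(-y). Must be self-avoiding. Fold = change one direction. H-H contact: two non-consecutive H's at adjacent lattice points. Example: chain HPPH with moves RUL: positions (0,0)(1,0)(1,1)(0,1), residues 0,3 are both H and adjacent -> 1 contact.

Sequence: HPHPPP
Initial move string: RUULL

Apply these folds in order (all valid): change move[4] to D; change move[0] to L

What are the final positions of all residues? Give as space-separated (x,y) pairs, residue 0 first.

Initial moves: RUULL
Fold: move[4]->D => RUULD (positions: [(0, 0), (1, 0), (1, 1), (1, 2), (0, 2), (0, 1)])
Fold: move[0]->L => LUULD (positions: [(0, 0), (-1, 0), (-1, 1), (-1, 2), (-2, 2), (-2, 1)])

Answer: (0,0) (-1,0) (-1,1) (-1,2) (-2,2) (-2,1)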